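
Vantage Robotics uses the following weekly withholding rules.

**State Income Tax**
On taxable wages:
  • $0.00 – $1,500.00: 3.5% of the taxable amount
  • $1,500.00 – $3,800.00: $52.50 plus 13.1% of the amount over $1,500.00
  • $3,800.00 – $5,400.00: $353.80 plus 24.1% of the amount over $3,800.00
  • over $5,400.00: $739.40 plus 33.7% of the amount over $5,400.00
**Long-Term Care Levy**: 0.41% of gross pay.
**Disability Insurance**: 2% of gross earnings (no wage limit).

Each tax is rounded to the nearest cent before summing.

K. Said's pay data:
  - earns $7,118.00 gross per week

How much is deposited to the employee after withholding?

$5,628.09

State Income Tax: taxable = $7,118.00
  $739.40 + 33.7% × ($7,118.00 − $5,400.00) = $739.40 + 33.7% × $1,718.00 = $1,318.37
Long-Term Care Levy: 0.41% × $7,118.00 = $29.18
Disability Insurance: 2% × $7,118.00 = $142.36
Total withheld: $1,318.37 + $29.18 + $142.36 = $1,489.91
Net pay: $7,118.00 − $1,489.91 = $5,628.09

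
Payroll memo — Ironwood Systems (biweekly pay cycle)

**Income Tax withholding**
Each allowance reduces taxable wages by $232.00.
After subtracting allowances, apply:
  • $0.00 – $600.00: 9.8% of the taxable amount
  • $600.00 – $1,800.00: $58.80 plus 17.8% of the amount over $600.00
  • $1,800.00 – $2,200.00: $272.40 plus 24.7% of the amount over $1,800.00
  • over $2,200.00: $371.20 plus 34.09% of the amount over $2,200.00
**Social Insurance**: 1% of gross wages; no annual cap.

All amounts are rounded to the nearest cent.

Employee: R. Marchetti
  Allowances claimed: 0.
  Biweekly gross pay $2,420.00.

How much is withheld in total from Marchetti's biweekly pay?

$470.40

Income Tax: taxable = $2,420.00
  $371.20 + 34.09% × ($2,420.00 − $2,200.00) = $371.20 + 34.09% × $220.00 = $446.20
Social Insurance: 1% × $2,420.00 = $24.20
Total: $446.20 + $24.20 = $470.40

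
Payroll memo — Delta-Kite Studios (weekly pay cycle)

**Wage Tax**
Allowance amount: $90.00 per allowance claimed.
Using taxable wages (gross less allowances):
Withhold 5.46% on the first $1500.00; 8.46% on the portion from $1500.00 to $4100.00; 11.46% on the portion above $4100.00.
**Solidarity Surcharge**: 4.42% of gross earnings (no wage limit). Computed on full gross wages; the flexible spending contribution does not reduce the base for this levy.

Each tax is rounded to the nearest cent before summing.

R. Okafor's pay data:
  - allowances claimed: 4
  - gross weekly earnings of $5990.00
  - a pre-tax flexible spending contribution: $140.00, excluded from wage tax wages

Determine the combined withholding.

$725.91

Wage Tax: taxable = $5990.00 − $140.00 − 4×$90.00 = $5490.00
  $301.86 + 11.46% × ($5490.00 − $4100.00) = $301.86 + 11.46% × $1390.00 = $461.15
Solidarity Surcharge: 4.42% × $5990.00 = $264.76
Total: $461.15 + $264.76 = $725.91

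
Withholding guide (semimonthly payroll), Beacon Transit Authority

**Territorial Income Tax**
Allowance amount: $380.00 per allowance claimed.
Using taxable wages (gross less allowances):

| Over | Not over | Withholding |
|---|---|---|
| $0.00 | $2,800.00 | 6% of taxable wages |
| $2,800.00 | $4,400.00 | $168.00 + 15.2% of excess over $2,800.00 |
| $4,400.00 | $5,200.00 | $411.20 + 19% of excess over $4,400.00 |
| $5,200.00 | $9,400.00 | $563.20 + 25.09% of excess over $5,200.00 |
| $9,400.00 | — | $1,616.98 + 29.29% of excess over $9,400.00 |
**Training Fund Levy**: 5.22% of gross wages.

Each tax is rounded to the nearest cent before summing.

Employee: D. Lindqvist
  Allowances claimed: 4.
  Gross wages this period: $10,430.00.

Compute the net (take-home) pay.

$8,391.51

Territorial Income Tax: taxable = $10,430.00 − 4×$380.00 = $8,910.00
  $563.20 + 25.09% × ($8,910.00 − $5,200.00) = $563.20 + 25.09% × $3,710.00 = $1,494.04
Training Fund Levy: 5.22% × $10,430.00 = $544.45
Total withheld: $1,494.04 + $544.45 = $2,038.49
Net pay: $10,430.00 − $2,038.49 = $8,391.51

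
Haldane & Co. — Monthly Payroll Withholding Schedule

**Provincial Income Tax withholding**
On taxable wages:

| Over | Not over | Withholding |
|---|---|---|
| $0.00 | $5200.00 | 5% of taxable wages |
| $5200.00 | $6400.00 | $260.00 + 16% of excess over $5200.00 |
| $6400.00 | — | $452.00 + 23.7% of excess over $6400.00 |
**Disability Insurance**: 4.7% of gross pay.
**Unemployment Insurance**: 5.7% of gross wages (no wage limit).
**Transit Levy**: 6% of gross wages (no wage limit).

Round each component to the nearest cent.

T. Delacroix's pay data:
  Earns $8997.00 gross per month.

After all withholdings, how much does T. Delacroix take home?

Provincial Income Tax: taxable = $8997.00
  $452.00 + 23.7% × ($8997.00 − $6400.00) = $452.00 + 23.7% × $2597.00 = $1067.49
Disability Insurance: 4.7% × $8997.00 = $422.86
Unemployment Insurance: 5.7% × $8997.00 = $512.83
Transit Levy: 6% × $8997.00 = $539.82
Total withheld: $1067.49 + $422.86 + $512.83 + $539.82 = $2543.00
Net pay: $8997.00 − $2543.00 = $6454.00

$6454.00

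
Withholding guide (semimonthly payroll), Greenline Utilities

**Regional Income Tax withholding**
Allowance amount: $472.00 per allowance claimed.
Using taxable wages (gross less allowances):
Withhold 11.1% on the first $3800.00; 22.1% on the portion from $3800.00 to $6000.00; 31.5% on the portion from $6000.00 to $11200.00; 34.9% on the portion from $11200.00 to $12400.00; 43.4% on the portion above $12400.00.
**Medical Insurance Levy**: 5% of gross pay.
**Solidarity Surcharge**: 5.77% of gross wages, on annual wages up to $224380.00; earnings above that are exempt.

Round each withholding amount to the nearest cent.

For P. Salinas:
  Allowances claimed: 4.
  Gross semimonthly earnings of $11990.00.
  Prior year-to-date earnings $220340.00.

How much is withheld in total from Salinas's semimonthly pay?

$3032.74

Regional Income Tax: taxable = $11990.00 − 4×$472.00 = $10102.00
  $908.00 + 31.5% × ($10102.00 − $6000.00) = $908.00 + 31.5% × $4102.00 = $2200.13
Medical Insurance Levy: 5% × $11990.00 = $599.50
Solidarity Surcharge: cap $224380.00 − YTD $220340.00 = $4040.00 subject; 5.77% × $4040.00 = $233.11
Total: $2200.13 + $599.50 + $233.11 = $3032.74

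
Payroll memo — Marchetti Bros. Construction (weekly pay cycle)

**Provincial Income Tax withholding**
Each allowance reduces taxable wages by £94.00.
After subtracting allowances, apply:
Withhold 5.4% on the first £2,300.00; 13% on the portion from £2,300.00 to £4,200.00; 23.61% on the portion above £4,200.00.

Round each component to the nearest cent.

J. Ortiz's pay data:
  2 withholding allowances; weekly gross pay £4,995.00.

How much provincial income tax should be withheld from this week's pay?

Provincial Income Tax: taxable = £4,995.00 − 2×£94.00 = £4,807.00
  £371.20 + 23.61% × (£4,807.00 − £4,200.00) = £371.20 + 23.61% × £607.00 = £514.51

£514.51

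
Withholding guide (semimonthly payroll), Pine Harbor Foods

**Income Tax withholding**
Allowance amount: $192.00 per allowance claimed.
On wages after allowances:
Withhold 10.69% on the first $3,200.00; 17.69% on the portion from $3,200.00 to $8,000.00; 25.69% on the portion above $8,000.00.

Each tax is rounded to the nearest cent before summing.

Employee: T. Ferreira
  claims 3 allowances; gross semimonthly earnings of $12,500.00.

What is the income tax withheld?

$2,199.28

Income Tax: taxable = $12,500.00 − 3×$192.00 = $11,924.00
  $1,191.20 + 25.69% × ($11,924.00 − $8,000.00) = $1,191.20 + 25.69% × $3,924.00 = $2,199.28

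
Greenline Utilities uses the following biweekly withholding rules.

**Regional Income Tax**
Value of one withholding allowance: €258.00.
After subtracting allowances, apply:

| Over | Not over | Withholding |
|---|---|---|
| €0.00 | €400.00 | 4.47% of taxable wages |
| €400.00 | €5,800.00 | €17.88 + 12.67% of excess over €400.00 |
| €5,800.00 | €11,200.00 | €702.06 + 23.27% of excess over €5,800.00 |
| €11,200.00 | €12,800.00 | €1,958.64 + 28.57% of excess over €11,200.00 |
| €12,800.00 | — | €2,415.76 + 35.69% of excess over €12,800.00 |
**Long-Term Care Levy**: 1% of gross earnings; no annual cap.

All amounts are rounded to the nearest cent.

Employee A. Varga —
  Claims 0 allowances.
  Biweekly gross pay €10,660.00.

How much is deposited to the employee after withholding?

Regional Income Tax: taxable = €10,660.00
  €702.06 + 23.27% × (€10,660.00 − €5,800.00) = €702.06 + 23.27% × €4,860.00 = €1,832.98
Long-Term Care Levy: 1% × €10,660.00 = €106.60
Total withheld: €1,832.98 + €106.60 = €1,939.58
Net pay: €10,660.00 − €1,939.58 = €8,720.42

€8,720.42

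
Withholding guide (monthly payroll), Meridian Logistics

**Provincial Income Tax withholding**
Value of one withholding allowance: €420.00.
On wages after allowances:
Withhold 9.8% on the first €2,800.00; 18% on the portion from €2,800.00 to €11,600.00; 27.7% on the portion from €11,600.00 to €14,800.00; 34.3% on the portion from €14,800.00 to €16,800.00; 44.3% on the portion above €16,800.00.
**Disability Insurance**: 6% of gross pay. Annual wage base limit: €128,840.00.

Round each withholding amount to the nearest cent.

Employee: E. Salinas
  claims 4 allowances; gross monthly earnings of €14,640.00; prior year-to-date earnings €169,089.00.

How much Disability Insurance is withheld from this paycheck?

€0.00

Disability Insurance: YTD €169,089.00 ≥ cap €128,840.00 → €0.00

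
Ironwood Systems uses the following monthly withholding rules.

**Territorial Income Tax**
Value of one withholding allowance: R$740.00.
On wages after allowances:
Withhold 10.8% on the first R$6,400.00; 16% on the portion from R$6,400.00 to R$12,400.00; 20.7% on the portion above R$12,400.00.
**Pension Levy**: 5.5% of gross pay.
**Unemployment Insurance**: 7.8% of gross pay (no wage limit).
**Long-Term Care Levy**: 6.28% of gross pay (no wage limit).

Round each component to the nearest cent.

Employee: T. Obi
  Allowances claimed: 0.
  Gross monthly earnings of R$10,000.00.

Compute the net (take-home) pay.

Territorial Income Tax: taxable = R$10,000.00
  R$691.20 + 16% × (R$10,000.00 − R$6,400.00) = R$691.20 + 16% × R$3,600.00 = R$1,267.20
Pension Levy: 5.5% × R$10,000.00 = R$550.00
Unemployment Insurance: 7.8% × R$10,000.00 = R$780.00
Long-Term Care Levy: 6.28% × R$10,000.00 = R$628.00
Total withheld: R$1,267.20 + R$550.00 + R$780.00 + R$628.00 = R$3,225.20
Net pay: R$10,000.00 − R$3,225.20 = R$6,774.80

R$6,774.80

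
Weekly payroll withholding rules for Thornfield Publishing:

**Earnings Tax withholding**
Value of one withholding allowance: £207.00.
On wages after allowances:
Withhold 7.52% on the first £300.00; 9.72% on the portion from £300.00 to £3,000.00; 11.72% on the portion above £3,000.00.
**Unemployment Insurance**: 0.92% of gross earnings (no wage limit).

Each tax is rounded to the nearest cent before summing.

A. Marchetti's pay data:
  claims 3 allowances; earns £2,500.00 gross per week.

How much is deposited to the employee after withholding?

£2,300.96

Earnings Tax: taxable = £2,500.00 − 3×£207.00 = £1,879.00
  £22.56 + 9.72% × (£1,879.00 − £300.00) = £22.56 + 9.72% × £1,579.00 = £176.04
Unemployment Insurance: 0.92% × £2,500.00 = £23.00
Total withheld: £176.04 + £23.00 = £199.04
Net pay: £2,500.00 − £199.04 = £2,300.96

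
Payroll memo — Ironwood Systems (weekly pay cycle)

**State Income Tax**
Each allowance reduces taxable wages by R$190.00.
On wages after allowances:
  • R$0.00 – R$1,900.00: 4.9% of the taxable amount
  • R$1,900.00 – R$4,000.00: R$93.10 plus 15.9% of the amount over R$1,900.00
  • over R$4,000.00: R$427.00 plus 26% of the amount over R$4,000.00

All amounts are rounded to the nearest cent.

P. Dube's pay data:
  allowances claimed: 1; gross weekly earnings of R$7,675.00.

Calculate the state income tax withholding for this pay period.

State Income Tax: taxable = R$7,675.00 − 1×R$190.00 = R$7,485.00
  R$427.00 + 26% × (R$7,485.00 − R$4,000.00) = R$427.00 + 26% × R$3,485.00 = R$1,333.10

R$1,333.10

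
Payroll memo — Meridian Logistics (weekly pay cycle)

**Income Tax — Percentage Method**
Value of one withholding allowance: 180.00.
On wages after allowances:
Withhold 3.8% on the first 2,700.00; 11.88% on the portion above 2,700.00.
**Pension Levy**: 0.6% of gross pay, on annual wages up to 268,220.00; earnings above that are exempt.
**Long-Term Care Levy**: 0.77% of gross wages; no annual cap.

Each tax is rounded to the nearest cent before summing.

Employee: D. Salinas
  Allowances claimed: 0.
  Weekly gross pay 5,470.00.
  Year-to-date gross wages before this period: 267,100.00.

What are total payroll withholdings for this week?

Income Tax: taxable = 5,470.00
  102.60 + 11.88% × (5,470.00 − 2,700.00) = 102.60 + 11.88% × 2,770.00 = 431.68
Pension Levy: cap 268,220.00 − YTD 267,100.00 = 1,120.00 subject; 0.6% × 1,120.00 = 6.72
Long-Term Care Levy: 0.77% × 5,470.00 = 42.12
Total: 431.68 + 6.72 + 42.12 = 480.52

480.52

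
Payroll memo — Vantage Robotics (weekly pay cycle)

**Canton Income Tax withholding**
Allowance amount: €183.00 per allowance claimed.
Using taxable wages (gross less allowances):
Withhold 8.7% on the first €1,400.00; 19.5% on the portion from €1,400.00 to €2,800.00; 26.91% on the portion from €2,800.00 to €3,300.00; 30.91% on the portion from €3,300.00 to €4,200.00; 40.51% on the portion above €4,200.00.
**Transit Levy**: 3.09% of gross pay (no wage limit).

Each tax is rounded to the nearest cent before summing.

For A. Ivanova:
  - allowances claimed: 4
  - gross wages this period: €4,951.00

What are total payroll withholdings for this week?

€968.23

Canton Income Tax: taxable = €4,951.00 − 4×€183.00 = €4,219.00
  €807.54 + 40.51% × (€4,219.00 − €4,200.00) = €807.54 + 40.51% × €19.00 = €815.24
Transit Levy: 3.09% × €4,951.00 = €152.99
Total: €815.24 + €152.99 = €968.23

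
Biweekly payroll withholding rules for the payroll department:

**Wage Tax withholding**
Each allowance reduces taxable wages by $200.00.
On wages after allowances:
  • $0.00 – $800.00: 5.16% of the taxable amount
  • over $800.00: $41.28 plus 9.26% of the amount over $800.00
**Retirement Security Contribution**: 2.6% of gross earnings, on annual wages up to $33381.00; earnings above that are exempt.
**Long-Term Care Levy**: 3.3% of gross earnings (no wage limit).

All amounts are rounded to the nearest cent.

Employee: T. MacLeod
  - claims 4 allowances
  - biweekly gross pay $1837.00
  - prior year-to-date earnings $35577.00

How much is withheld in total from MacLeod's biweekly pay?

Wage Tax: taxable = $1837.00 − 4×$200.00 = $1037.00
  $41.28 + 9.26% × ($1037.00 − $800.00) = $41.28 + 9.26% × $237.00 = $63.23
Retirement Security Contribution: YTD $35577.00 ≥ cap $33381.00 → $0.00
Long-Term Care Levy: 3.3% × $1837.00 = $60.62
Total: $63.23 + $0.00 + $60.62 = $123.85

$123.85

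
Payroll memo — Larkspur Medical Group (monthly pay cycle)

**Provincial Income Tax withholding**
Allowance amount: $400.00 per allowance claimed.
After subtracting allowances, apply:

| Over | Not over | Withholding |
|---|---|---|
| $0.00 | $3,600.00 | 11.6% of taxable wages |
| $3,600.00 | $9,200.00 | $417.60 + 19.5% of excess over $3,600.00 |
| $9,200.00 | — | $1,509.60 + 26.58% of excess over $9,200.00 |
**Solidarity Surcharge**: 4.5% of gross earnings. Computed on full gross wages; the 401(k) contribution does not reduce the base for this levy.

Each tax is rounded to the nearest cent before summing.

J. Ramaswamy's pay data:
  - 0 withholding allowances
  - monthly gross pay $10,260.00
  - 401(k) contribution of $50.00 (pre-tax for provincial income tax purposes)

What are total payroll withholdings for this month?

Provincial Income Tax: taxable = $10,260.00 − $50.00 = $10,210.00
  $1,509.60 + 26.58% × ($10,210.00 − $9,200.00) = $1,509.60 + 26.58% × $1,010.00 = $1,778.06
Solidarity Surcharge: 4.5% × $10,260.00 = $461.70
Total: $1,778.06 + $461.70 = $2,239.76

$2,239.76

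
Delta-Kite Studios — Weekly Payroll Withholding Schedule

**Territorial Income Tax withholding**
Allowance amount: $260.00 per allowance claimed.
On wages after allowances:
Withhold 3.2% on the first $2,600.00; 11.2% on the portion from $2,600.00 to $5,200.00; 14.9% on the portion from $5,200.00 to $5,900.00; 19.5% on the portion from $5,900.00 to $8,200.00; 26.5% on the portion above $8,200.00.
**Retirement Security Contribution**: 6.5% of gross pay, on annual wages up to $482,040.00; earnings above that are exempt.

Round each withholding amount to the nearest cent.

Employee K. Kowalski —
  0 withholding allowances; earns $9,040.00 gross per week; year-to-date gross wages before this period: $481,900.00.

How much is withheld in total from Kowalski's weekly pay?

Territorial Income Tax: taxable = $9,040.00
  $927.20 + 26.5% × ($9,040.00 − $8,200.00) = $927.20 + 26.5% × $840.00 = $1,149.80
Retirement Security Contribution: cap $482,040.00 − YTD $481,900.00 = $140.00 subject; 6.5% × $140.00 = $9.10
Total: $1,149.80 + $9.10 = $1,158.90

$1,158.90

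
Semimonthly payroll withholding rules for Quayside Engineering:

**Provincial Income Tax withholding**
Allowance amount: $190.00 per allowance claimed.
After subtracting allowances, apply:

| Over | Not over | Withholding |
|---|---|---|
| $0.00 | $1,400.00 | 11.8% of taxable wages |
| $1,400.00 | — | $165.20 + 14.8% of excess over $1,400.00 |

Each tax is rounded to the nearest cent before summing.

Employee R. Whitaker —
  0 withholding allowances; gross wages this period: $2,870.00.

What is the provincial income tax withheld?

Provincial Income Tax: taxable = $2,870.00
  $165.20 + 14.8% × ($2,870.00 − $1,400.00) = $165.20 + 14.8% × $1,470.00 = $382.76

$382.76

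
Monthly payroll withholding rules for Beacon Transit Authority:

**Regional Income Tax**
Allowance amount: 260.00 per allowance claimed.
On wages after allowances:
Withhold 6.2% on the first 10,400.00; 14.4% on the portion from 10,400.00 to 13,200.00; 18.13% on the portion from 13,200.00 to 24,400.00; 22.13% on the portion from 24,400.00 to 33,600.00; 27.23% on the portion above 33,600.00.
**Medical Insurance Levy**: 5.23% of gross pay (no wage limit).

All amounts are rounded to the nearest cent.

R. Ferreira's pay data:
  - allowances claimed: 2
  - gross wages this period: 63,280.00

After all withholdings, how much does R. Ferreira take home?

Regional Income Tax: taxable = 63,280.00 − 2×260.00 = 62,760.00
  5,114.52 + 27.23% × (62,760.00 − 33,600.00) = 5,114.52 + 27.23% × 29,160.00 = 13,054.79
Medical Insurance Levy: 5.23% × 63,280.00 = 3,309.54
Total withheld: 13,054.79 + 3,309.54 = 16,364.33
Net pay: 63,280.00 − 16,364.33 = 46,915.67

46,915.67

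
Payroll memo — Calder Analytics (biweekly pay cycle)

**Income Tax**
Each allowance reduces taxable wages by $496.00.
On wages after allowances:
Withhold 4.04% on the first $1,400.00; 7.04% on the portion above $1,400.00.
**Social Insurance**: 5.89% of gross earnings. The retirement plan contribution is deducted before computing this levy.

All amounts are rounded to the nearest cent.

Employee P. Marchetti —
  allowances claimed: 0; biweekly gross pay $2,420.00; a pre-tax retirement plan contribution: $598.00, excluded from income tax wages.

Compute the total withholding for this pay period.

Income Tax: taxable = $2,420.00 − $598.00 = $1,822.00
  $56.56 + 7.04% × ($1,822.00 − $1,400.00) = $56.56 + 7.04% × $422.00 = $86.27
Social Insurance: 5.89% × $1,822.00 = $107.32
Total: $86.27 + $107.32 = $193.59

$193.59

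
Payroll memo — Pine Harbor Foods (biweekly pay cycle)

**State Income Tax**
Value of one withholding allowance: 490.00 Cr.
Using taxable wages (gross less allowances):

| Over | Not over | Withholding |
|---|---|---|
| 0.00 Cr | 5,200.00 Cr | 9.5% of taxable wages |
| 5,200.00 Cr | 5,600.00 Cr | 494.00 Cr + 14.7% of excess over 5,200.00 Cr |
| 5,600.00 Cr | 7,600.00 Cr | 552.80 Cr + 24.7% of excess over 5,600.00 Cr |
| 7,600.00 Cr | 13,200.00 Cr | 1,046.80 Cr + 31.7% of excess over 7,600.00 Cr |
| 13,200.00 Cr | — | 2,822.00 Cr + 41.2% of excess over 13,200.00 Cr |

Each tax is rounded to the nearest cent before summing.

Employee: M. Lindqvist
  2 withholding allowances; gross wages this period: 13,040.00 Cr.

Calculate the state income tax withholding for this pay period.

State Income Tax: taxable = 13,040.00 Cr − 2×490.00 Cr = 12,060.00 Cr
  1,046.80 Cr + 31.7% × (12,060.00 Cr − 7,600.00 Cr) = 1,046.80 Cr + 31.7% × 4,460.00 Cr = 2,460.62 Cr

2,460.62 Cr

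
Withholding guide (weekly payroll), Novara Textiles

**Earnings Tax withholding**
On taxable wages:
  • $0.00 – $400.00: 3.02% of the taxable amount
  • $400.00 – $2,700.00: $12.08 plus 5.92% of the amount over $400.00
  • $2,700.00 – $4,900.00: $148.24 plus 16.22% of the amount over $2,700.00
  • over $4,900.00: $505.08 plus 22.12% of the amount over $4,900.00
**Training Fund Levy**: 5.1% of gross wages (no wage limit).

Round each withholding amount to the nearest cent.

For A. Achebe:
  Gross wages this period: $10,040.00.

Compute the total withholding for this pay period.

$2,154.09

Earnings Tax: taxable = $10,040.00
  $505.08 + 22.12% × ($10,040.00 − $4,900.00) = $505.08 + 22.12% × $5,140.00 = $1,642.05
Training Fund Levy: 5.1% × $10,040.00 = $512.04
Total: $1,642.05 + $512.04 = $2,154.09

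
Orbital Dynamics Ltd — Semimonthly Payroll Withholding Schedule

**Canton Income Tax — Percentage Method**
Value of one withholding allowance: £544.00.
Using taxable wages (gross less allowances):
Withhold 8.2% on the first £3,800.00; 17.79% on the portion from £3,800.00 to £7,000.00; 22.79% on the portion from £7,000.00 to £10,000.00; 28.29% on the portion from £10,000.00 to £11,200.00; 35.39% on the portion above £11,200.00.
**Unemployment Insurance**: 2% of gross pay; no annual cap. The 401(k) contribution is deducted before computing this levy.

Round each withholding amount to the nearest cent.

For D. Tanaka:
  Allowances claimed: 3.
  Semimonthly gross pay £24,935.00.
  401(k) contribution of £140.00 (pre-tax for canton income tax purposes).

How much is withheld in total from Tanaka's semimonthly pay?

£6,633.67

Canton Income Tax: taxable = £24,935.00 − £140.00 − 3×£544.00 = £23,163.00
  £1,904.06 + 35.39% × (£23,163.00 − £11,200.00) = £1,904.06 + 35.39% × £11,963.00 = £6,137.77
Unemployment Insurance: 2% × £24,795.00 = £495.90
Total: £6,137.77 + £495.90 = £6,633.67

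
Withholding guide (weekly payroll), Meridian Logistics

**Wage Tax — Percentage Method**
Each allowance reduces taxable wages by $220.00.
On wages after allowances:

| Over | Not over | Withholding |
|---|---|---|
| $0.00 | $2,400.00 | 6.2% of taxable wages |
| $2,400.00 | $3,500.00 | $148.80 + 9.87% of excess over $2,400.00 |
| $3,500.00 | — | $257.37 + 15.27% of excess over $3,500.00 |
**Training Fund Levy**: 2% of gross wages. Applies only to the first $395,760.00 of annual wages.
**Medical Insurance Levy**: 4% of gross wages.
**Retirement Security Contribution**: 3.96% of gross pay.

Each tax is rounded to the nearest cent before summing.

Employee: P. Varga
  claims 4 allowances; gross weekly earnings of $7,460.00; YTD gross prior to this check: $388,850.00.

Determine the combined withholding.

$1,459.71

Wage Tax: taxable = $7,460.00 − 4×$220.00 = $6,580.00
  $257.37 + 15.27% × ($6,580.00 − $3,500.00) = $257.37 + 15.27% × $3,080.00 = $727.69
Training Fund Levy: cap $395,760.00 − YTD $388,850.00 = $6,910.00 subject; 2% × $6,910.00 = $138.20
Medical Insurance Levy: 4% × $7,460.00 = $298.40
Retirement Security Contribution: 3.96% × $7,460.00 = $295.42
Total: $727.69 + $138.20 + $298.40 + $295.42 = $1,459.71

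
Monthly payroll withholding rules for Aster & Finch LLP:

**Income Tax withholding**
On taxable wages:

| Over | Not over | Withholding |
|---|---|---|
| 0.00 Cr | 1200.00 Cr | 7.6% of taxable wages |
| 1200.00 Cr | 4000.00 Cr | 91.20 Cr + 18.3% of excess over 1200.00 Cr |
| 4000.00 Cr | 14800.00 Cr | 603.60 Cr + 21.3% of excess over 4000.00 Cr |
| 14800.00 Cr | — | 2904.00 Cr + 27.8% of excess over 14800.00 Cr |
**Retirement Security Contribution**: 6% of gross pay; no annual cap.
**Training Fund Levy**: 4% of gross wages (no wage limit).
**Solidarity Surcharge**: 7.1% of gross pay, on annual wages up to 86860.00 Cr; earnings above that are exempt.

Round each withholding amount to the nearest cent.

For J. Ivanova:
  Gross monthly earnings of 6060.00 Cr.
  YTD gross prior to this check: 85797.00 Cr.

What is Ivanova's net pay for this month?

Income Tax: taxable = 6060.00 Cr
  603.60 Cr + 21.3% × (6060.00 Cr − 4000.00 Cr) = 603.60 Cr + 21.3% × 2060.00 Cr = 1042.38 Cr
Retirement Security Contribution: 6% × 6060.00 Cr = 363.60 Cr
Training Fund Levy: 4% × 6060.00 Cr = 242.40 Cr
Solidarity Surcharge: cap 86860.00 Cr − YTD 85797.00 Cr = 1063.00 Cr subject; 7.1% × 1063.00 Cr = 75.47 Cr
Total withheld: 1042.38 Cr + 363.60 Cr + 242.40 Cr + 75.47 Cr = 1723.85 Cr
Net pay: 6060.00 Cr − 1723.85 Cr = 4336.15 Cr

4336.15 Cr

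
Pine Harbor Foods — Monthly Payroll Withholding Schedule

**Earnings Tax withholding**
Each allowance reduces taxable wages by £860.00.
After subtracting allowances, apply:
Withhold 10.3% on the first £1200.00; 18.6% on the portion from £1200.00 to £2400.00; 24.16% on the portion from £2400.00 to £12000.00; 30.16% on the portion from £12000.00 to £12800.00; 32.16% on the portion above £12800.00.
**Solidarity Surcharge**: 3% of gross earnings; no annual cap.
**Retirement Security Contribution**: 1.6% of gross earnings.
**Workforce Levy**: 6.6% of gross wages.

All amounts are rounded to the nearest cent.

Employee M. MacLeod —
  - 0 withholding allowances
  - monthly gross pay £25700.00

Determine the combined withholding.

Earnings Tax: taxable = £25700.00
  £2907.44 + 32.16% × (£25700.00 − £12800.00) = £2907.44 + 32.16% × £12900.00 = £7056.08
Solidarity Surcharge: 3% × £25700.00 = £771.00
Retirement Security Contribution: 1.6% × £25700.00 = £411.20
Workforce Levy: 6.6% × £25700.00 = £1696.20
Total: £7056.08 + £771.00 + £411.20 + £1696.20 = £9934.48

£9934.48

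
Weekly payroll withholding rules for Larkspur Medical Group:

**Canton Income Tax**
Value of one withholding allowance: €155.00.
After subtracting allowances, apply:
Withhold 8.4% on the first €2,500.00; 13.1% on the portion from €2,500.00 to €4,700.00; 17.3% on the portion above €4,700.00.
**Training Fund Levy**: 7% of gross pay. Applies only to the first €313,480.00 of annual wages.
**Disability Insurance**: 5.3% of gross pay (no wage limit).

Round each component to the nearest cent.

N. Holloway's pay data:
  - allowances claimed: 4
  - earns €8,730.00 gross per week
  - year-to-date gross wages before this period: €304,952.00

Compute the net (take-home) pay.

Canton Income Tax: taxable = €8,730.00 − 4×€155.00 = €8,110.00
  €498.20 + 17.3% × (€8,110.00 − €4,700.00) = €498.20 + 17.3% × €3,410.00 = €1,088.13
Training Fund Levy: cap €313,480.00 − YTD €304,952.00 = €8,528.00 subject; 7% × €8,528.00 = €596.96
Disability Insurance: 5.3% × €8,730.00 = €462.69
Total withheld: €1,088.13 + €596.96 + €462.69 = €2,147.78
Net pay: €8,730.00 − €2,147.78 = €6,582.22

€6,582.22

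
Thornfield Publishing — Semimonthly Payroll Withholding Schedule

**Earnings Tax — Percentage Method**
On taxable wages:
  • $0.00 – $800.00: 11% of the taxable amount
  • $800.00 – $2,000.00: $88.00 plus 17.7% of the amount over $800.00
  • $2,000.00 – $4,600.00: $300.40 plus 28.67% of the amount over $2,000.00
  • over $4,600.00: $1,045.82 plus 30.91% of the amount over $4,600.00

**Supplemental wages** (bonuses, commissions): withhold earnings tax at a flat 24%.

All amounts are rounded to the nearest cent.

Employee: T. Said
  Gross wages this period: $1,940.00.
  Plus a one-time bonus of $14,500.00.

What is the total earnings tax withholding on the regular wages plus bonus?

Earnings Tax: taxable = $1,940.00
  $88.00 + 17.7% × ($1,940.00 − $800.00) = $88.00 + 17.7% × $1,140.00 = $289.78
Supplemental (24% flat on bonus): 24% × $14,500.00 = $3,480.00
Total earnings tax: $289.78 + $3,480.00 = $3,769.78

$3,769.78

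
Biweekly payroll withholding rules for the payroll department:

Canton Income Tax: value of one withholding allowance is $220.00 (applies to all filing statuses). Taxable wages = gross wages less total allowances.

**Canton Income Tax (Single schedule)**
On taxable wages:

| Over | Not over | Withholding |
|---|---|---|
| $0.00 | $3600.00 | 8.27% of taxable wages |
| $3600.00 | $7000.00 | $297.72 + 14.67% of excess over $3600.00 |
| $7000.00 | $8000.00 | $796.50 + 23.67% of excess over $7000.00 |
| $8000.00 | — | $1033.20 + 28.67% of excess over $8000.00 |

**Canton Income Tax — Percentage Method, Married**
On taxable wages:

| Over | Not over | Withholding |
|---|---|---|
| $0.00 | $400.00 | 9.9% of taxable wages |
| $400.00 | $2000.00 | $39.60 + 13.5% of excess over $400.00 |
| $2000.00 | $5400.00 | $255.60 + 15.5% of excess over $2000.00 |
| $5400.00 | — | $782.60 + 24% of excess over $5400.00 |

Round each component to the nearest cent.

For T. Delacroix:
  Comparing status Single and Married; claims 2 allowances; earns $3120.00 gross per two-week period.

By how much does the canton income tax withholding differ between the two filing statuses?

$139.36

Canton Income Tax (Single): taxable = $3120.00 − 2×$220.00 = $2680.00
  8.27% × $2680.00 = $221.64
Canton Income Tax (Married): taxable = $3120.00 − 2×$220.00 = $2680.00
  $255.60 + 15.5% × ($2680.00 − $2000.00) = $255.60 + 15.5% × $680.00 = $361.00
Difference: |$221.64 − $361.00| = $139.36 (higher under Married)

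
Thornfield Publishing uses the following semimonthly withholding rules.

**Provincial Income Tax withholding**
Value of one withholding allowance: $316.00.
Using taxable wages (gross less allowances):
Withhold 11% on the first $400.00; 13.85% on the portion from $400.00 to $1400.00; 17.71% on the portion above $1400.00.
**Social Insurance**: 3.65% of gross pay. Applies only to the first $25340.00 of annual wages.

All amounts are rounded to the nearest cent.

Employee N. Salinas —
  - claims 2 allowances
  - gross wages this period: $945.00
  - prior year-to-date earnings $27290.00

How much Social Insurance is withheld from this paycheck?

Social Insurance: YTD $27290.00 ≥ cap $25340.00 → $0.00

$0.00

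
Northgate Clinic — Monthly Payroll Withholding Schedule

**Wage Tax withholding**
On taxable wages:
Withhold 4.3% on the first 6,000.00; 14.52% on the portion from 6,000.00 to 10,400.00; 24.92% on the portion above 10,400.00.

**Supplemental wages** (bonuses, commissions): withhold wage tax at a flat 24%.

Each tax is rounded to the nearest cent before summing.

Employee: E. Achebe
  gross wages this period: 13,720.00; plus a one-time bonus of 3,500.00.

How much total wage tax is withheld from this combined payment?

Wage Tax: taxable = 13,720.00
  896.88 + 24.92% × (13,720.00 − 10,400.00) = 896.88 + 24.92% × 3,320.00 = 1,724.22
Supplemental (24% flat on bonus): 24% × 3,500.00 = 840.00
Total wage tax: 1,724.22 + 840.00 = 2,564.22

2,564.22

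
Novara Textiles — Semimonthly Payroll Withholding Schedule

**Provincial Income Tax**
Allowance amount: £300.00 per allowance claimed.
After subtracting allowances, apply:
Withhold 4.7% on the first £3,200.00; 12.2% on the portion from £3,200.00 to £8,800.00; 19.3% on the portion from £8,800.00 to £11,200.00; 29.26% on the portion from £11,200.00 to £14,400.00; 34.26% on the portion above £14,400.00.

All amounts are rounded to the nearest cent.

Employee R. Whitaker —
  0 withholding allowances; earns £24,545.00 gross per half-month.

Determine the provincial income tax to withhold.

£5,708.80

Provincial Income Tax: taxable = £24,545.00
  £2,233.12 + 34.26% × (£24,545.00 − £14,400.00) = £2,233.12 + 34.26% × £10,145.00 = £5,708.80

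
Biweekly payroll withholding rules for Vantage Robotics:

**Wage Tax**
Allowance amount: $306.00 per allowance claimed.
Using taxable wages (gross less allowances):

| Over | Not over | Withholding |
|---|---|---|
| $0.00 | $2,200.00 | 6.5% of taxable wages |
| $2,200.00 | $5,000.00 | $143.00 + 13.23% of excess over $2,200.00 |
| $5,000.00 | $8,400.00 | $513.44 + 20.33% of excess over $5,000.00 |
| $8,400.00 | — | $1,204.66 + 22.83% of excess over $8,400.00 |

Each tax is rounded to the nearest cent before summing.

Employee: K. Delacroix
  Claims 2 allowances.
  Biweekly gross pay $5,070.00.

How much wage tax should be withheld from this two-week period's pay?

$441.73

Wage Tax: taxable = $5,070.00 − 2×$306.00 = $4,458.00
  $143.00 + 13.23% × ($4,458.00 − $2,200.00) = $143.00 + 13.23% × $2,258.00 = $441.73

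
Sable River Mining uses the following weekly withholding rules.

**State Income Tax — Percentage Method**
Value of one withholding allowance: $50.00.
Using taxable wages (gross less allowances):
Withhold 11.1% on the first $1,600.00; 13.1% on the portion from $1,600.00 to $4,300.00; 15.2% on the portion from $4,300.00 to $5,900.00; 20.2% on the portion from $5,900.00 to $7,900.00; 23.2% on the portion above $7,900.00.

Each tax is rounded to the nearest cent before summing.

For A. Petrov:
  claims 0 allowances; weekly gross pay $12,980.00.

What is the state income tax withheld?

State Income Tax: taxable = $12,980.00
  $1,178.50 + 23.2% × ($12,980.00 − $7,900.00) = $1,178.50 + 23.2% × $5,080.00 = $2,357.06

$2,357.06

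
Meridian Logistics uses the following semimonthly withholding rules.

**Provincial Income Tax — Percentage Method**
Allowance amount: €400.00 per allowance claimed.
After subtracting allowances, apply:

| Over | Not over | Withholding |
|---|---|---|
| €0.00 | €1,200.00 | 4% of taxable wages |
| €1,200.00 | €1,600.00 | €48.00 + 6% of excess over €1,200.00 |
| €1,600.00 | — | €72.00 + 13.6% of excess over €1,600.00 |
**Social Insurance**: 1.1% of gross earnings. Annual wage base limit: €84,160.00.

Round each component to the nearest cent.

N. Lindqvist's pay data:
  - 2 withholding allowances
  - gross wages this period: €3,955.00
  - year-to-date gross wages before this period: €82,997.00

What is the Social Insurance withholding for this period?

€12.79

Social Insurance: cap €84,160.00 − YTD €82,997.00 = €1,163.00 subject; 1.1% × €1,163.00 = €12.79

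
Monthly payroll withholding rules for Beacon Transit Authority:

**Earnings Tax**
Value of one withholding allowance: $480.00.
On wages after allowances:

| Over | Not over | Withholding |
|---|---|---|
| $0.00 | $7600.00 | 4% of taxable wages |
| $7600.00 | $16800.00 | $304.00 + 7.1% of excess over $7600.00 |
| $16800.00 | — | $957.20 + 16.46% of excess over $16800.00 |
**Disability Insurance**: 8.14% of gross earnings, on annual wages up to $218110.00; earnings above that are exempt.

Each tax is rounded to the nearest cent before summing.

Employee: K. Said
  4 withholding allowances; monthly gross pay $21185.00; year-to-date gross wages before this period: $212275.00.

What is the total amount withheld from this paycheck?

$1837.91

Earnings Tax: taxable = $21185.00 − 4×$480.00 = $19265.00
  $957.20 + 16.46% × ($19265.00 − $16800.00) = $957.20 + 16.46% × $2465.00 = $1362.94
Disability Insurance: cap $218110.00 − YTD $212275.00 = $5835.00 subject; 8.14% × $5835.00 = $474.97
Total: $1362.94 + $474.97 = $1837.91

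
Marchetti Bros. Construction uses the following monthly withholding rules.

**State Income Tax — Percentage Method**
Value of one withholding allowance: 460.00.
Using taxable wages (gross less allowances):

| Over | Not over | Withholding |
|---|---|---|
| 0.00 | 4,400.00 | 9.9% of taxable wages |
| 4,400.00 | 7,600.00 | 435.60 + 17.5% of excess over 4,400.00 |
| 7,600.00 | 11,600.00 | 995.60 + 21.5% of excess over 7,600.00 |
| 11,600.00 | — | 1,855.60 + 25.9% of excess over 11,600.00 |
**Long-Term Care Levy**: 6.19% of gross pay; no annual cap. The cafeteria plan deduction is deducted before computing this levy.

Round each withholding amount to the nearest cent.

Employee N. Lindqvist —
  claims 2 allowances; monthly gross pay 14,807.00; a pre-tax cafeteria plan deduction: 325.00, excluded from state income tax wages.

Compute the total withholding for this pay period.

State Income Tax: taxable = 14,807.00 − 325.00 − 2×460.00 = 13,562.00
  1,855.60 + 25.9% × (13,562.00 − 11,600.00) = 1,855.60 + 25.9% × 1,962.00 = 2,363.76
Long-Term Care Levy: 6.19% × 14,482.00 = 896.44
Total: 2,363.76 + 896.44 = 3,260.20

3,260.20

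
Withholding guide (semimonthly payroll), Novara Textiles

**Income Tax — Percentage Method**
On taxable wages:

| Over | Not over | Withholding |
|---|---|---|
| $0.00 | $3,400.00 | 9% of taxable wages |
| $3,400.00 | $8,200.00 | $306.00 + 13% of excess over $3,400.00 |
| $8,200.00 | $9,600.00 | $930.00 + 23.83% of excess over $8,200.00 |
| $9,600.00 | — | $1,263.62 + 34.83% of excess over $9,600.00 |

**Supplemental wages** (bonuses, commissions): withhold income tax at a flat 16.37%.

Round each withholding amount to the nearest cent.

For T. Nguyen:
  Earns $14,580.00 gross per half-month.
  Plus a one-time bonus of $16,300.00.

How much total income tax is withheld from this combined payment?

$5,666.46

Income Tax: taxable = $14,580.00
  $1,263.62 + 34.83% × ($14,580.00 − $9,600.00) = $1,263.62 + 34.83% × $4,980.00 = $2,998.15
Supplemental (16.37% flat on bonus): 16.37% × $16,300.00 = $2,668.31
Total income tax: $2,998.15 + $2,668.31 = $5,666.46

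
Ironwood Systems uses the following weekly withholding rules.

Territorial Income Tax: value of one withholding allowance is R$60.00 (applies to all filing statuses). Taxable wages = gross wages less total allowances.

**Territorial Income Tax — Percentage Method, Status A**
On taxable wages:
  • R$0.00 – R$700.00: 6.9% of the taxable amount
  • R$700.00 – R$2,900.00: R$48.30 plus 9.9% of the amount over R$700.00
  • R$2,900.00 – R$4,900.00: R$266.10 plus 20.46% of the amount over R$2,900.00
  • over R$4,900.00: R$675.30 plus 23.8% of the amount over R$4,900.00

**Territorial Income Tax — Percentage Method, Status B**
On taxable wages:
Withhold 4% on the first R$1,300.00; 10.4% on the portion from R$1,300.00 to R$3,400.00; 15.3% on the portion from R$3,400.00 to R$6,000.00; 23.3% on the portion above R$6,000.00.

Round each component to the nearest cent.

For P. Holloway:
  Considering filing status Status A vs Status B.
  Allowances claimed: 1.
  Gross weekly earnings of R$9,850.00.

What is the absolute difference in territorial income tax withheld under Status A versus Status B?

R$287.85

Territorial Income Tax (Status A): taxable = R$9,850.00 − 1×R$60.00 = R$9,790.00
  R$675.30 + 23.8% × (R$9,790.00 − R$4,900.00) = R$675.30 + 23.8% × R$4,890.00 = R$1,839.12
Territorial Income Tax (Status B): taxable = R$9,850.00 − 1×R$60.00 = R$9,790.00
  R$668.20 + 23.3% × (R$9,790.00 − R$6,000.00) = R$668.20 + 23.3% × R$3,790.00 = R$1,551.27
Difference: |R$1,839.12 − R$1,551.27| = R$287.85 (higher under Status A)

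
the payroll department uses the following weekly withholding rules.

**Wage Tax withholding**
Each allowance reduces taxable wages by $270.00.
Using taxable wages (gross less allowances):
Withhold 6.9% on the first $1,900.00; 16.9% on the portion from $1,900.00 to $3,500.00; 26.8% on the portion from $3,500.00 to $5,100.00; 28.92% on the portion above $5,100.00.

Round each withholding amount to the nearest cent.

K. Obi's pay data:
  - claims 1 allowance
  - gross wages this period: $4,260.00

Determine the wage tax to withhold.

$532.82

Wage Tax: taxable = $4,260.00 − 1×$270.00 = $3,990.00
  $401.50 + 26.8% × ($3,990.00 − $3,500.00) = $401.50 + 26.8% × $490.00 = $532.82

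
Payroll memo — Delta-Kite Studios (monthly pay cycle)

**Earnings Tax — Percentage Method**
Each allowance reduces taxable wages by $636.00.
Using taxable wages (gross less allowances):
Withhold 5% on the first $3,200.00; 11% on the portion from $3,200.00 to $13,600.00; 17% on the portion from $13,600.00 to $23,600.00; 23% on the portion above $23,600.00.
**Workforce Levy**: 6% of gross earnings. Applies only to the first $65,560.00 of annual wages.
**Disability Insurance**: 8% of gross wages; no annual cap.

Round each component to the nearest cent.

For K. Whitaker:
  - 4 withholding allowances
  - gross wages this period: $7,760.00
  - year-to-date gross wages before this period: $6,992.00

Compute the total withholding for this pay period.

$1,468.16

Earnings Tax: taxable = $7,760.00 − 4×$636.00 = $5,216.00
  $160.00 + 11% × ($5,216.00 − $3,200.00) = $160.00 + 11% × $2,016.00 = $381.76
Workforce Levy: 6% × $7,760.00 = $465.60
Disability Insurance: 8% × $7,760.00 = $620.80
Total: $381.76 + $465.60 + $620.80 = $1,468.16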